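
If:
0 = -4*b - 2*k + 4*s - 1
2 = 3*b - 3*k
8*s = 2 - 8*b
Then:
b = 2/15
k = -8/15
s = 7/60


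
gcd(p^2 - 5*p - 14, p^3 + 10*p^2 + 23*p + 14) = p + 2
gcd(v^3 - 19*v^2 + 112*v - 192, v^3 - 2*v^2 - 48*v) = v - 8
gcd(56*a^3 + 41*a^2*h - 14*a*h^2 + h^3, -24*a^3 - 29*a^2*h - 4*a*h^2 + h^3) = 8*a^2 + 7*a*h - h^2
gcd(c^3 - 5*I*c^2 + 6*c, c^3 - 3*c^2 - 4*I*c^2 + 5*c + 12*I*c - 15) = c + I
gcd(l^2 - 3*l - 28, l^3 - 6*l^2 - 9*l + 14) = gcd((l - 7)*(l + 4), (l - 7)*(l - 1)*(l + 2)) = l - 7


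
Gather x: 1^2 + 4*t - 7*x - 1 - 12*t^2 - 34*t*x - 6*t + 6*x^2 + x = -12*t^2 - 2*t + 6*x^2 + x*(-34*t - 6)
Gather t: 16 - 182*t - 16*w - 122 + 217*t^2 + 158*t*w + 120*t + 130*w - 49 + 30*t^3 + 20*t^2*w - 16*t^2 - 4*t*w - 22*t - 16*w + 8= 30*t^3 + t^2*(20*w + 201) + t*(154*w - 84) + 98*w - 147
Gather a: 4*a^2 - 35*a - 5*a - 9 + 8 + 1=4*a^2 - 40*a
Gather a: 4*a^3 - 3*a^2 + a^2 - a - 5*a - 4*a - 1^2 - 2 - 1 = 4*a^3 - 2*a^2 - 10*a - 4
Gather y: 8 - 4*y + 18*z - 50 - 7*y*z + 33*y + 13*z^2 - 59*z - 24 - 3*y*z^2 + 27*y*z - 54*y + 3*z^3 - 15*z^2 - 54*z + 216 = y*(-3*z^2 + 20*z - 25) + 3*z^3 - 2*z^2 - 95*z + 150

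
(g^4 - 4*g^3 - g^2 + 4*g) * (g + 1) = g^5 - 3*g^4 - 5*g^3 + 3*g^2 + 4*g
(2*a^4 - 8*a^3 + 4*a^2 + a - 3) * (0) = 0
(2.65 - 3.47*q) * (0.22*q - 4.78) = -0.7634*q^2 + 17.1696*q - 12.667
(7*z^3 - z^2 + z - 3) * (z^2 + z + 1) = 7*z^5 + 6*z^4 + 7*z^3 - 3*z^2 - 2*z - 3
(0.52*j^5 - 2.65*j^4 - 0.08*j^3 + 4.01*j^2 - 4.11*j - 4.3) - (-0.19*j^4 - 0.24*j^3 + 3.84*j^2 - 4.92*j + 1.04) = 0.52*j^5 - 2.46*j^4 + 0.16*j^3 + 0.17*j^2 + 0.81*j - 5.34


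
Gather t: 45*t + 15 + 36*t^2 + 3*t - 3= 36*t^2 + 48*t + 12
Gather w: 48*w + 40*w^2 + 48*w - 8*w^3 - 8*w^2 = -8*w^3 + 32*w^2 + 96*w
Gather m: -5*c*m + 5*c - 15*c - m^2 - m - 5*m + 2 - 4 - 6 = -10*c - m^2 + m*(-5*c - 6) - 8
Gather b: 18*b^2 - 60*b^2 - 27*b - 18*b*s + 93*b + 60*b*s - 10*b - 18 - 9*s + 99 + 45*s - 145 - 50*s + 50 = -42*b^2 + b*(42*s + 56) - 14*s - 14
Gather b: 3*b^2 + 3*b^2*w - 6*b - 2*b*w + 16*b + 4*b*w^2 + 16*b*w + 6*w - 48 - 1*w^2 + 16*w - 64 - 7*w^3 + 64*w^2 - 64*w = b^2*(3*w + 3) + b*(4*w^2 + 14*w + 10) - 7*w^3 + 63*w^2 - 42*w - 112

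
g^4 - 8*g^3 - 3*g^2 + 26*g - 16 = (g - 8)*(g - 1)^2*(g + 2)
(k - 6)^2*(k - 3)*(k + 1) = k^4 - 14*k^3 + 57*k^2 - 36*k - 108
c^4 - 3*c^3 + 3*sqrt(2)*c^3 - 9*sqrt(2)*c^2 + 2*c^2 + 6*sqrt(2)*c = c*(c - 2)*(c - 1)*(c + 3*sqrt(2))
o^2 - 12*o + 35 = (o - 7)*(o - 5)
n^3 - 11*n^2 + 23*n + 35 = (n - 7)*(n - 5)*(n + 1)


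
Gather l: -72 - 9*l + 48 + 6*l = -3*l - 24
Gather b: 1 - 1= 0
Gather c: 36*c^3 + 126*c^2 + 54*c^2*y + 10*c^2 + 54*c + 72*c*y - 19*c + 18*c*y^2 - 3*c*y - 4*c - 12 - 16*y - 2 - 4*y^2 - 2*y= 36*c^3 + c^2*(54*y + 136) + c*(18*y^2 + 69*y + 31) - 4*y^2 - 18*y - 14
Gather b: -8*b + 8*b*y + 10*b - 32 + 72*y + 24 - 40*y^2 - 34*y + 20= b*(8*y + 2) - 40*y^2 + 38*y + 12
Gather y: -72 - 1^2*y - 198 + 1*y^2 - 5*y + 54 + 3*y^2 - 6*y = 4*y^2 - 12*y - 216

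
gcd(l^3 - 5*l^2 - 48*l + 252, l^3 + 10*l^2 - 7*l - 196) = l + 7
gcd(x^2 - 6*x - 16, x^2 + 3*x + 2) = x + 2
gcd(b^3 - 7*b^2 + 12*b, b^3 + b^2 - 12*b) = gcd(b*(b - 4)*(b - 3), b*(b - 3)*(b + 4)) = b^2 - 3*b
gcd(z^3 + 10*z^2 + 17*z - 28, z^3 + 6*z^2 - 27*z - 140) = z^2 + 11*z + 28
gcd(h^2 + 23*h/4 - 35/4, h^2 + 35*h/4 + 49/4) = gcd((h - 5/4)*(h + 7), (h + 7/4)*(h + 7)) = h + 7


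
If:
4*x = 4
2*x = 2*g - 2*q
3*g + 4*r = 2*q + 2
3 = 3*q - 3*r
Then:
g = 8/5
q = 3/5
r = -2/5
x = 1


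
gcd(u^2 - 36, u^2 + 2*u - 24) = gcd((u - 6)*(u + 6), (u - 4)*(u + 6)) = u + 6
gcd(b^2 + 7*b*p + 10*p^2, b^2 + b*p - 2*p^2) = b + 2*p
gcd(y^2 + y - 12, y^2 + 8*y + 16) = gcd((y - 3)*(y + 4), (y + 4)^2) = y + 4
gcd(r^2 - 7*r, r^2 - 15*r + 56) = r - 7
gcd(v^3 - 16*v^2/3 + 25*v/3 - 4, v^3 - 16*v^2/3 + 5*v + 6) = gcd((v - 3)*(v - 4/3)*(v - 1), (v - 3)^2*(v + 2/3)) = v - 3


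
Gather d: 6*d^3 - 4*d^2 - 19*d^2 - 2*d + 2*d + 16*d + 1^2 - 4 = 6*d^3 - 23*d^2 + 16*d - 3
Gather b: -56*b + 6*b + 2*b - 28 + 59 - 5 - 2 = 24 - 48*b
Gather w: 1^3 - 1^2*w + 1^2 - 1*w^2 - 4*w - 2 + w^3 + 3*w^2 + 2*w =w^3 + 2*w^2 - 3*w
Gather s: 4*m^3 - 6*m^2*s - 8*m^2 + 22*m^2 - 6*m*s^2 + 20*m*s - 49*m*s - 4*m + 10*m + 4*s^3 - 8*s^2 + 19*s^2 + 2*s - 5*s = 4*m^3 + 14*m^2 + 6*m + 4*s^3 + s^2*(11 - 6*m) + s*(-6*m^2 - 29*m - 3)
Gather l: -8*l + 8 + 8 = 16 - 8*l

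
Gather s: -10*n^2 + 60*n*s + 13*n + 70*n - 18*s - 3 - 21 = -10*n^2 + 83*n + s*(60*n - 18) - 24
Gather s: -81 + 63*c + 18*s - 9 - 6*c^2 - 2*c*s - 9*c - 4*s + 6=-6*c^2 + 54*c + s*(14 - 2*c) - 84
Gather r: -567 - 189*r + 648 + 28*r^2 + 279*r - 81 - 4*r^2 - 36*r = 24*r^2 + 54*r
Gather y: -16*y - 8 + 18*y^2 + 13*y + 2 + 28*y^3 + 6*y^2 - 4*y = 28*y^3 + 24*y^2 - 7*y - 6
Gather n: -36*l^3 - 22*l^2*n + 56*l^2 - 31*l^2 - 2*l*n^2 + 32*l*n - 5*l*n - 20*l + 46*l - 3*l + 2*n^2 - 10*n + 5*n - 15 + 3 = -36*l^3 + 25*l^2 + 23*l + n^2*(2 - 2*l) + n*(-22*l^2 + 27*l - 5) - 12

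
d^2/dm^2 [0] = 0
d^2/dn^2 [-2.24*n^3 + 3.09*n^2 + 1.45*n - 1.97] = 6.18 - 13.44*n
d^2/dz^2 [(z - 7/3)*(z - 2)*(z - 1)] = 6*z - 32/3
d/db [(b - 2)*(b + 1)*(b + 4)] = 3*b^2 + 6*b - 6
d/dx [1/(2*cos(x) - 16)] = sin(x)/(2*(cos(x) - 8)^2)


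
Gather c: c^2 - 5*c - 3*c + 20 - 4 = c^2 - 8*c + 16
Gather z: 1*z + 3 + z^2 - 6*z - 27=z^2 - 5*z - 24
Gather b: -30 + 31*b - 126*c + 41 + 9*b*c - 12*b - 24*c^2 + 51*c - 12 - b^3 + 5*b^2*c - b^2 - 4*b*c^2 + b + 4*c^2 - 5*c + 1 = -b^3 + b^2*(5*c - 1) + b*(-4*c^2 + 9*c + 20) - 20*c^2 - 80*c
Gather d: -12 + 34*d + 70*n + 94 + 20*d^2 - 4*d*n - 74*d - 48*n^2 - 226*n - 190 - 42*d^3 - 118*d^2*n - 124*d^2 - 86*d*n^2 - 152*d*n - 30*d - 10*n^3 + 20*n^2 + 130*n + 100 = -42*d^3 + d^2*(-118*n - 104) + d*(-86*n^2 - 156*n - 70) - 10*n^3 - 28*n^2 - 26*n - 8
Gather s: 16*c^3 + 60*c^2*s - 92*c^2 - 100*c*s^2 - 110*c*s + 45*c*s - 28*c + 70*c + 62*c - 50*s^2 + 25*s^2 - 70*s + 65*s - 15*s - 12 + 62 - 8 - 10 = 16*c^3 - 92*c^2 + 104*c + s^2*(-100*c - 25) + s*(60*c^2 - 65*c - 20) + 32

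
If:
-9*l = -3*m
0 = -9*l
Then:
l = 0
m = 0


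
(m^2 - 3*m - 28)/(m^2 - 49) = (m + 4)/(m + 7)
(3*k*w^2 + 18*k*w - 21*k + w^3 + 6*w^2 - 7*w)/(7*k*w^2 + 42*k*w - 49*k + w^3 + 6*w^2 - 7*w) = (3*k + w)/(7*k + w)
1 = 1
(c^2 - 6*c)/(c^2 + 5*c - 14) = c*(c - 6)/(c^2 + 5*c - 14)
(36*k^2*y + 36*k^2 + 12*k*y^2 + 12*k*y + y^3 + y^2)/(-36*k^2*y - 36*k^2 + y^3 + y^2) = (6*k + y)/(-6*k + y)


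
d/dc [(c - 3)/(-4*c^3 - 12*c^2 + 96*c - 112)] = (c^2 - c - 11)/(2*(c^5 + 8*c^4 - 23*c^3 - 134*c^2 + 476*c - 392))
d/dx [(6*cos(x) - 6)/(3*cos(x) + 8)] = -66*sin(x)/(3*cos(x) + 8)^2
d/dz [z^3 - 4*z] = 3*z^2 - 4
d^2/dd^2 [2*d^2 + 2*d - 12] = 4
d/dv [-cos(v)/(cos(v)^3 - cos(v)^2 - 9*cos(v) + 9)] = (-3*cos(v) + cos(2*v) - cos(3*v) + 19)*sin(v)/(2*(cos(v)^3 - cos(v)^2 - 9*cos(v) + 9)^2)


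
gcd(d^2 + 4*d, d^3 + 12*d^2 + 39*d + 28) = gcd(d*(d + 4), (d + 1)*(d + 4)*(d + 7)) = d + 4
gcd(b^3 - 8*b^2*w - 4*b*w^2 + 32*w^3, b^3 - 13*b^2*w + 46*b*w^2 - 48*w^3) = b^2 - 10*b*w + 16*w^2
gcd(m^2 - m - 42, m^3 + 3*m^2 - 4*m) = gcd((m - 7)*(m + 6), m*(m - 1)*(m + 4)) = 1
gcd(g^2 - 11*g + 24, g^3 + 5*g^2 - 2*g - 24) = 1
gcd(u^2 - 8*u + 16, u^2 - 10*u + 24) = u - 4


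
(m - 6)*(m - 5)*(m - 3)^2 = m^4 - 17*m^3 + 105*m^2 - 279*m + 270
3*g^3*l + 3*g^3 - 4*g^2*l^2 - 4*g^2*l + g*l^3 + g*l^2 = (-3*g + l)*(-g + l)*(g*l + g)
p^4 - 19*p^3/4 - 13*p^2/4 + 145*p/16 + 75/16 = (p - 5)*(p - 3/2)*(p + 1/2)*(p + 5/4)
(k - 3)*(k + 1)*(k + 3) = k^3 + k^2 - 9*k - 9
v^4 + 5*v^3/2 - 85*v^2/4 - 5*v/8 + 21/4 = (v - 7/2)*(v - 1/2)*(v + 1/2)*(v + 6)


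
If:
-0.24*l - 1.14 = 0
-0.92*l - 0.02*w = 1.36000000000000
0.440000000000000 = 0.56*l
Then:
No Solution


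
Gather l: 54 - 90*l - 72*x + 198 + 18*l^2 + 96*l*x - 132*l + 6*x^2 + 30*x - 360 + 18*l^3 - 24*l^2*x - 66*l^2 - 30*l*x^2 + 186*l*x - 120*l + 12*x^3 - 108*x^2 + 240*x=18*l^3 + l^2*(-24*x - 48) + l*(-30*x^2 + 282*x - 342) + 12*x^3 - 102*x^2 + 198*x - 108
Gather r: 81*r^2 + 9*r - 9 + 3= 81*r^2 + 9*r - 6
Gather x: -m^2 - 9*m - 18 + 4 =-m^2 - 9*m - 14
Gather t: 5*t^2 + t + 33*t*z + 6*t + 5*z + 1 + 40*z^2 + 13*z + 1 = 5*t^2 + t*(33*z + 7) + 40*z^2 + 18*z + 2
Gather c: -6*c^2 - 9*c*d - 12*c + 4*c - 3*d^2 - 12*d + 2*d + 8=-6*c^2 + c*(-9*d - 8) - 3*d^2 - 10*d + 8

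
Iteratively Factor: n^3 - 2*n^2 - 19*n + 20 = (n - 5)*(n^2 + 3*n - 4) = (n - 5)*(n - 1)*(n + 4)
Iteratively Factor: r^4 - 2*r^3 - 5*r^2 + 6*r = (r + 2)*(r^3 - 4*r^2 + 3*r) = (r - 1)*(r + 2)*(r^2 - 3*r) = r*(r - 1)*(r + 2)*(r - 3)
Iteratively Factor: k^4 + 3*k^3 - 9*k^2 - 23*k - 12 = (k + 4)*(k^3 - k^2 - 5*k - 3) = (k + 1)*(k + 4)*(k^2 - 2*k - 3) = (k - 3)*(k + 1)*(k + 4)*(k + 1)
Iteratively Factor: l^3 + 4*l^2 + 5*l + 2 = (l + 2)*(l^2 + 2*l + 1) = (l + 1)*(l + 2)*(l + 1)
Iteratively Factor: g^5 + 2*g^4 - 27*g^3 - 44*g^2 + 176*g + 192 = (g - 3)*(g^4 + 5*g^3 - 12*g^2 - 80*g - 64) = (g - 3)*(g + 4)*(g^3 + g^2 - 16*g - 16) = (g - 4)*(g - 3)*(g + 4)*(g^2 + 5*g + 4) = (g - 4)*(g - 3)*(g + 1)*(g + 4)*(g + 4)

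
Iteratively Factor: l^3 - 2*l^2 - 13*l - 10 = (l - 5)*(l^2 + 3*l + 2) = (l - 5)*(l + 1)*(l + 2)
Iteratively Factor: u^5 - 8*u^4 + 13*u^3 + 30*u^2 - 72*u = (u + 2)*(u^4 - 10*u^3 + 33*u^2 - 36*u) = (u - 3)*(u + 2)*(u^3 - 7*u^2 + 12*u) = u*(u - 3)*(u + 2)*(u^2 - 7*u + 12) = u*(u - 4)*(u - 3)*(u + 2)*(u - 3)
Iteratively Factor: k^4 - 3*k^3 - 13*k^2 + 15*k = (k)*(k^3 - 3*k^2 - 13*k + 15) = k*(k - 5)*(k^2 + 2*k - 3) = k*(k - 5)*(k + 3)*(k - 1)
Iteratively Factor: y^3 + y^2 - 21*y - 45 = (y + 3)*(y^2 - 2*y - 15) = (y - 5)*(y + 3)*(y + 3)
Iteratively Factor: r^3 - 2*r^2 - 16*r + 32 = (r + 4)*(r^2 - 6*r + 8) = (r - 2)*(r + 4)*(r - 4)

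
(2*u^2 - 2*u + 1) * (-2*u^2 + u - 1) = -4*u^4 + 6*u^3 - 6*u^2 + 3*u - 1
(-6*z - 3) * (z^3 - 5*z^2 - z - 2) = -6*z^4 + 27*z^3 + 21*z^2 + 15*z + 6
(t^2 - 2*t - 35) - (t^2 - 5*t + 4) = 3*t - 39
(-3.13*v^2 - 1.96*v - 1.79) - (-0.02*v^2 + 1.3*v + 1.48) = -3.11*v^2 - 3.26*v - 3.27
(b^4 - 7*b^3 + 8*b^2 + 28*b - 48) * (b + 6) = b^5 - b^4 - 34*b^3 + 76*b^2 + 120*b - 288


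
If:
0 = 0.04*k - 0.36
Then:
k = 9.00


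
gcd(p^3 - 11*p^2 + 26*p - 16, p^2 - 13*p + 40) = p - 8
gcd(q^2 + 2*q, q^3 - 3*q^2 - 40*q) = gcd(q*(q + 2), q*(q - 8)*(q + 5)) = q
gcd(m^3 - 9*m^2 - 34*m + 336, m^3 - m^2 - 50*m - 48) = m^2 - 2*m - 48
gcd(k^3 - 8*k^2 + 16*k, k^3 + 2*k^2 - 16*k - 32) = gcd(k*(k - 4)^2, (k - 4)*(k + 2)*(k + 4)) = k - 4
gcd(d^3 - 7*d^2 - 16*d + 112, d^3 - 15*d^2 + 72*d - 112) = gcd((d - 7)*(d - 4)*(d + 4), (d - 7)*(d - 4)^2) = d^2 - 11*d + 28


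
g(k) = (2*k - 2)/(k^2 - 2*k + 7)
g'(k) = (2 - 2*k)*(2*k - 2)/(k^2 - 2*k + 7)^2 + 2/(k^2 - 2*k + 7) = 2*(-k^2 + 2*k + 5)/(k^4 - 4*k^3 + 18*k^2 - 28*k + 49)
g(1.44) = 0.14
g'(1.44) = 0.30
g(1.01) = 0.00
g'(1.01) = 0.33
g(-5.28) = -0.28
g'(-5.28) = -0.03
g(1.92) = 0.27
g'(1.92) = 0.22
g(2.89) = 0.39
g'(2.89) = 0.05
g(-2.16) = -0.40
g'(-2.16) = -0.03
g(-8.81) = -0.19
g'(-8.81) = -0.02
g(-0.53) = -0.37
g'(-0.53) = 0.11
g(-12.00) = -0.15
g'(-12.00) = -0.01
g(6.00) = 0.32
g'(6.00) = -0.04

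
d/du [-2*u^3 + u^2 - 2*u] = -6*u^2 + 2*u - 2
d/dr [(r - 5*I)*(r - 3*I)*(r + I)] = 3*r^2 - 14*I*r - 7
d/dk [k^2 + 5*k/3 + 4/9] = 2*k + 5/3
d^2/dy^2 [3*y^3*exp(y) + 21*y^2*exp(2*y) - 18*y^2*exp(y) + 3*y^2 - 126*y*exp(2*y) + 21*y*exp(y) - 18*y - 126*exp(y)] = 3*y^3*exp(y) + 84*y^2*exp(2*y) - 336*y*exp(2*y) - 33*y*exp(y) - 462*exp(2*y) - 120*exp(y) + 6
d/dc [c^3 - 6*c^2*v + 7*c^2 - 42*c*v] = 3*c^2 - 12*c*v + 14*c - 42*v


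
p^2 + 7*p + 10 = (p + 2)*(p + 5)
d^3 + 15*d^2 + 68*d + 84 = (d + 2)*(d + 6)*(d + 7)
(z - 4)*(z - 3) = z^2 - 7*z + 12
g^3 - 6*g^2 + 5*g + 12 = (g - 4)*(g - 3)*(g + 1)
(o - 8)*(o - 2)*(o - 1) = o^3 - 11*o^2 + 26*o - 16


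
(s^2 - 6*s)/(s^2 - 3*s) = (s - 6)/(s - 3)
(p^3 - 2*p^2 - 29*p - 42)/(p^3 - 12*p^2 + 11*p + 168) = (p + 2)/(p - 8)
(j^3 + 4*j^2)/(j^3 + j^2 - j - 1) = j^2*(j + 4)/(j^3 + j^2 - j - 1)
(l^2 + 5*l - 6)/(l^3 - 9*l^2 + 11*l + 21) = (l^2 + 5*l - 6)/(l^3 - 9*l^2 + 11*l + 21)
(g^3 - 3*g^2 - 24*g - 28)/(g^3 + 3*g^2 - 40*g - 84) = (g^2 - 5*g - 14)/(g^2 + g - 42)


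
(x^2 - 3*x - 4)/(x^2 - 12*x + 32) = (x + 1)/(x - 8)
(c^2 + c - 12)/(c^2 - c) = (c^2 + c - 12)/(c*(c - 1))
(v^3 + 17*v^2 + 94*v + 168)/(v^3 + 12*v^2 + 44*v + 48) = (v + 7)/(v + 2)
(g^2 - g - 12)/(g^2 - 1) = (g^2 - g - 12)/(g^2 - 1)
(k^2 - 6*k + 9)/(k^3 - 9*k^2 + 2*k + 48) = (k - 3)/(k^2 - 6*k - 16)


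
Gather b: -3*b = -3*b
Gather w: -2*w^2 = -2*w^2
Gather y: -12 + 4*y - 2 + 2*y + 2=6*y - 12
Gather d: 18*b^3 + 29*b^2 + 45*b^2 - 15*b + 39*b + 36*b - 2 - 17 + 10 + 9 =18*b^3 + 74*b^2 + 60*b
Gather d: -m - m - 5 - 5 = -2*m - 10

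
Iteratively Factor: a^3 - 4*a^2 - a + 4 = (a - 4)*(a^2 - 1) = (a - 4)*(a - 1)*(a + 1)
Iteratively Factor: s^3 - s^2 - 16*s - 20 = (s + 2)*(s^2 - 3*s - 10) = (s + 2)^2*(s - 5)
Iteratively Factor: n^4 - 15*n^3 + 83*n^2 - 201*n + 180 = (n - 3)*(n^3 - 12*n^2 + 47*n - 60) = (n - 4)*(n - 3)*(n^2 - 8*n + 15) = (n - 4)*(n - 3)^2*(n - 5)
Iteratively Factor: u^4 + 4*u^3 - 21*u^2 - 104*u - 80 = (u + 4)*(u^3 - 21*u - 20) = (u + 4)^2*(u^2 - 4*u - 5) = (u - 5)*(u + 4)^2*(u + 1)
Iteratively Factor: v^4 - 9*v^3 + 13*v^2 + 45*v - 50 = (v - 1)*(v^3 - 8*v^2 + 5*v + 50) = (v - 1)*(v + 2)*(v^2 - 10*v + 25) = (v - 5)*(v - 1)*(v + 2)*(v - 5)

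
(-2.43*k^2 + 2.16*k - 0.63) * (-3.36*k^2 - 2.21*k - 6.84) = 8.1648*k^4 - 1.8873*k^3 + 13.9644*k^2 - 13.3821*k + 4.3092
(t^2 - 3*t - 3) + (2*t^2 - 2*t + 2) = 3*t^2 - 5*t - 1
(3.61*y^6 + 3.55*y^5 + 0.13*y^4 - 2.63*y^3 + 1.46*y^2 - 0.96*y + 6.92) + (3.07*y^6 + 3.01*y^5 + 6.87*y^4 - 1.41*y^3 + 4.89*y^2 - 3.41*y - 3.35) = 6.68*y^6 + 6.56*y^5 + 7.0*y^4 - 4.04*y^3 + 6.35*y^2 - 4.37*y + 3.57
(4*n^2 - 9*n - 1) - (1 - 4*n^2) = 8*n^2 - 9*n - 2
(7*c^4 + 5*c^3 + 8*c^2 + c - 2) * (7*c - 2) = 49*c^5 + 21*c^4 + 46*c^3 - 9*c^2 - 16*c + 4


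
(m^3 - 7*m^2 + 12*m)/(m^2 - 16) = m*(m - 3)/(m + 4)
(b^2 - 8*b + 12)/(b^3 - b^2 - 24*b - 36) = (b - 2)/(b^2 + 5*b + 6)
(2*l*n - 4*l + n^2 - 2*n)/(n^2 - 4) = (2*l + n)/(n + 2)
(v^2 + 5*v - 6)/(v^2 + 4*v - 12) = (v - 1)/(v - 2)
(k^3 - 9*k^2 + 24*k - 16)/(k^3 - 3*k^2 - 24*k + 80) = (k - 1)/(k + 5)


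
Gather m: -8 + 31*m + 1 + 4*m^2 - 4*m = 4*m^2 + 27*m - 7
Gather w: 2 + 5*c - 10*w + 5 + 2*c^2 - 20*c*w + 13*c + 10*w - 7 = 2*c^2 - 20*c*w + 18*c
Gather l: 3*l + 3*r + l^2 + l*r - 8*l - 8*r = l^2 + l*(r - 5) - 5*r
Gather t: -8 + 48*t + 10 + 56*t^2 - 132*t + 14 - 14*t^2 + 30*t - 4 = 42*t^2 - 54*t + 12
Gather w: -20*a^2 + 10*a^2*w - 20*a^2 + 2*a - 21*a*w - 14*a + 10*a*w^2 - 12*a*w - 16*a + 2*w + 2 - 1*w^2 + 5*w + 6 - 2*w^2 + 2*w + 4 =-40*a^2 - 28*a + w^2*(10*a - 3) + w*(10*a^2 - 33*a + 9) + 12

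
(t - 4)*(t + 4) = t^2 - 16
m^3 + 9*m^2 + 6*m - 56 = (m - 2)*(m + 4)*(m + 7)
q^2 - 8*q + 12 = (q - 6)*(q - 2)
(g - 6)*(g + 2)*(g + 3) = g^3 - g^2 - 24*g - 36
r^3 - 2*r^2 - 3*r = r*(r - 3)*(r + 1)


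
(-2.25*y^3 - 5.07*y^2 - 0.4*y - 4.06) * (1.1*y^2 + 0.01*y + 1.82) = -2.475*y^5 - 5.5995*y^4 - 4.5857*y^3 - 13.6974*y^2 - 0.7686*y - 7.3892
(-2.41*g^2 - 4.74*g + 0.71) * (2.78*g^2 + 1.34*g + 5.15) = -6.6998*g^4 - 16.4066*g^3 - 16.7893*g^2 - 23.4596*g + 3.6565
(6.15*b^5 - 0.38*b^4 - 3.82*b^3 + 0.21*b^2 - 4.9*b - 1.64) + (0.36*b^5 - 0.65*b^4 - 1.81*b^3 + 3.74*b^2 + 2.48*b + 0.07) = 6.51*b^5 - 1.03*b^4 - 5.63*b^3 + 3.95*b^2 - 2.42*b - 1.57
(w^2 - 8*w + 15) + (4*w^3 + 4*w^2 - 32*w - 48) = 4*w^3 + 5*w^2 - 40*w - 33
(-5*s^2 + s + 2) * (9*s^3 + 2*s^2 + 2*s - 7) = -45*s^5 - s^4 + 10*s^3 + 41*s^2 - 3*s - 14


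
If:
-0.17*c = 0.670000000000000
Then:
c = -3.94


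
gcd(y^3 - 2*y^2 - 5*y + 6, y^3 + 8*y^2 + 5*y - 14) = y^2 + y - 2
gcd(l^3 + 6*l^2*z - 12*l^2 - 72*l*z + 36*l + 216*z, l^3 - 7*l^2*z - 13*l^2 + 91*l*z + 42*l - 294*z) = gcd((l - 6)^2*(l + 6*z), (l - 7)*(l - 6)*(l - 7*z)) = l - 6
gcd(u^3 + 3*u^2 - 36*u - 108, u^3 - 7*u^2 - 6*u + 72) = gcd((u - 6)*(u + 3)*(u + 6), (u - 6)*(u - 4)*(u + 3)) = u^2 - 3*u - 18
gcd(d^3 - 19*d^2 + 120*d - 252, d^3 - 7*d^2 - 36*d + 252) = d^2 - 13*d + 42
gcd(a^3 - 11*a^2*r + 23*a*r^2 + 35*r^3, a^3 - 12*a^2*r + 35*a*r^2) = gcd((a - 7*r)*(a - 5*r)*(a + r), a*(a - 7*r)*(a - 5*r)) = a^2 - 12*a*r + 35*r^2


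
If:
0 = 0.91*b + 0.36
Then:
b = -0.40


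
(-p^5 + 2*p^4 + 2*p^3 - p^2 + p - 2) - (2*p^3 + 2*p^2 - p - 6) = -p^5 + 2*p^4 - 3*p^2 + 2*p + 4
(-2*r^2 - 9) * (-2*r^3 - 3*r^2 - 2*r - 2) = 4*r^5 + 6*r^4 + 22*r^3 + 31*r^2 + 18*r + 18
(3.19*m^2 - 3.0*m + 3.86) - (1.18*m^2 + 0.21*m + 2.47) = 2.01*m^2 - 3.21*m + 1.39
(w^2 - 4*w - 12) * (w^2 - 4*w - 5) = w^4 - 8*w^3 - w^2 + 68*w + 60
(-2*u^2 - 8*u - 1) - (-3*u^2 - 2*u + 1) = u^2 - 6*u - 2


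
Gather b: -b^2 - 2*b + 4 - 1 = -b^2 - 2*b + 3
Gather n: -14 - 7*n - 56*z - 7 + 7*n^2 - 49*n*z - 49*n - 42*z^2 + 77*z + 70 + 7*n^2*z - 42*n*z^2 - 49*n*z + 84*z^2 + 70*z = n^2*(7*z + 7) + n*(-42*z^2 - 98*z - 56) + 42*z^2 + 91*z + 49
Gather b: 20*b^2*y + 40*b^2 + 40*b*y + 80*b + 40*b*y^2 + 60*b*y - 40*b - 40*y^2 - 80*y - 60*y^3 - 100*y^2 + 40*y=b^2*(20*y + 40) + b*(40*y^2 + 100*y + 40) - 60*y^3 - 140*y^2 - 40*y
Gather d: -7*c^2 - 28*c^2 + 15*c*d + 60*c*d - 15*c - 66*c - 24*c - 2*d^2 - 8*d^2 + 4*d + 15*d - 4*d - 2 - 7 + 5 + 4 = -35*c^2 - 105*c - 10*d^2 + d*(75*c + 15)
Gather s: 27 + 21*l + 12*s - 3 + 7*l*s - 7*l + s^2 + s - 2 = 14*l + s^2 + s*(7*l + 13) + 22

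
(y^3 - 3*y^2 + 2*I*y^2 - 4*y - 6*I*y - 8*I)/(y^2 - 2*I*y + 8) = (y^2 - 3*y - 4)/(y - 4*I)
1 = 1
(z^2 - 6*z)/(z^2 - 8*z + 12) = z/(z - 2)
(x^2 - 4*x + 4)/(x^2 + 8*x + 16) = (x^2 - 4*x + 4)/(x^2 + 8*x + 16)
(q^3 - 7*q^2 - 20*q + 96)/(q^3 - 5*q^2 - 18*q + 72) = (q - 8)/(q - 6)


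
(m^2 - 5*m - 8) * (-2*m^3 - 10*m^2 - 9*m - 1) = -2*m^5 + 57*m^3 + 124*m^2 + 77*m + 8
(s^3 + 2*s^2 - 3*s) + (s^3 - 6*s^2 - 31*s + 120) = 2*s^3 - 4*s^2 - 34*s + 120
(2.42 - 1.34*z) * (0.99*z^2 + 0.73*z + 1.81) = -1.3266*z^3 + 1.4176*z^2 - 0.6588*z + 4.3802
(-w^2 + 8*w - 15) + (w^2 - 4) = 8*w - 19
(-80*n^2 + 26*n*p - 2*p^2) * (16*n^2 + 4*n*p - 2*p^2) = -1280*n^4 + 96*n^3*p + 232*n^2*p^2 - 60*n*p^3 + 4*p^4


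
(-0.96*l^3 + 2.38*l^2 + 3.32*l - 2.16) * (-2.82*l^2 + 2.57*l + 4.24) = 2.7072*l^5 - 9.1788*l^4 - 7.3162*l^3 + 24.7148*l^2 + 8.5256*l - 9.1584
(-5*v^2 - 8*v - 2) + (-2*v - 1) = -5*v^2 - 10*v - 3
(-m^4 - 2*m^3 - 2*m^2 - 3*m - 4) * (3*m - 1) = -3*m^5 - 5*m^4 - 4*m^3 - 7*m^2 - 9*m + 4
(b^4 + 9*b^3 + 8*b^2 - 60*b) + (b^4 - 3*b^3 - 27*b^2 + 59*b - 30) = 2*b^4 + 6*b^3 - 19*b^2 - b - 30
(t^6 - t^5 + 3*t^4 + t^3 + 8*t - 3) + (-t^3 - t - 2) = t^6 - t^5 + 3*t^4 + 7*t - 5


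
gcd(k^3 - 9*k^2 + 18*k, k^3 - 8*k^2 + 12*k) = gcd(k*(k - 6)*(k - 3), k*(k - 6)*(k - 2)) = k^2 - 6*k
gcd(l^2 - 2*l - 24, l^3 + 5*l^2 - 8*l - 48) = l + 4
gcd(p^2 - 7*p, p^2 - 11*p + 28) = p - 7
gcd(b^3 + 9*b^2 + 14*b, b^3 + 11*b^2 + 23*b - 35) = b + 7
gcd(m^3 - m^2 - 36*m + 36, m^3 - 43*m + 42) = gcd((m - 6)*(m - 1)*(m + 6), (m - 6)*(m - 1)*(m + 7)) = m^2 - 7*m + 6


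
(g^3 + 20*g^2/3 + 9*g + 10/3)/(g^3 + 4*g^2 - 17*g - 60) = (g^2 + 5*g/3 + 2/3)/(g^2 - g - 12)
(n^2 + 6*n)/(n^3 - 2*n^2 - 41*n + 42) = n/(n^2 - 8*n + 7)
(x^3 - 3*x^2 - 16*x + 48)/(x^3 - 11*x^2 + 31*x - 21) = (x^2 - 16)/(x^2 - 8*x + 7)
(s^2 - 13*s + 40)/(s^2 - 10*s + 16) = (s - 5)/(s - 2)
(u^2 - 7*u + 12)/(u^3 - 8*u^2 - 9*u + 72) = (u - 4)/(u^2 - 5*u - 24)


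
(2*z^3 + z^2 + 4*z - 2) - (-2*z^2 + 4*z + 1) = 2*z^3 + 3*z^2 - 3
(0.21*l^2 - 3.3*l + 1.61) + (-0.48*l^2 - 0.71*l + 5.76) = -0.27*l^2 - 4.01*l + 7.37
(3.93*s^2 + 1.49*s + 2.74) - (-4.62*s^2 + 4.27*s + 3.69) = 8.55*s^2 - 2.78*s - 0.95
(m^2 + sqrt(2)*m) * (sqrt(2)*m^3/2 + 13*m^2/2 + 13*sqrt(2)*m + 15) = sqrt(2)*m^5/2 + 15*m^4/2 + 39*sqrt(2)*m^3/2 + 41*m^2 + 15*sqrt(2)*m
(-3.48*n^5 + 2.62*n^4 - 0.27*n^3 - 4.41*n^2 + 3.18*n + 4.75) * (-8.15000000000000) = 28.362*n^5 - 21.353*n^4 + 2.2005*n^3 + 35.9415*n^2 - 25.917*n - 38.7125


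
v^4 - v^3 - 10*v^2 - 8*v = v*(v - 4)*(v + 1)*(v + 2)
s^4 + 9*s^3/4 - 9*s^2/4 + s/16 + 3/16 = (s - 1/2)^2*(s + 1/4)*(s + 3)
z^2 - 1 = (z - 1)*(z + 1)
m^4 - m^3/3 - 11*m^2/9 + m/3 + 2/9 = (m - 1)*(m - 2/3)*(m + 1/3)*(m + 1)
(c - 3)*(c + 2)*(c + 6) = c^3 + 5*c^2 - 12*c - 36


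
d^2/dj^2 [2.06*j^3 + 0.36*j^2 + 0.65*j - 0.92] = 12.36*j + 0.72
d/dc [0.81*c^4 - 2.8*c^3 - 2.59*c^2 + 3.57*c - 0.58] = 3.24*c^3 - 8.4*c^2 - 5.18*c + 3.57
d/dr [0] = 0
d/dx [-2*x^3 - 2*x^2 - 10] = 2*x*(-3*x - 2)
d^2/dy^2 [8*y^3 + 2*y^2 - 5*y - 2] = 48*y + 4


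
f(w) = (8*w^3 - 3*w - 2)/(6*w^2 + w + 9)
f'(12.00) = 1.35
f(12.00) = 15.58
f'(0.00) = -0.31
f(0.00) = -0.22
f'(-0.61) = 0.45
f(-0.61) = -0.19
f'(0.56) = 0.53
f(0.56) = -0.20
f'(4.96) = 1.41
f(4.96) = 5.94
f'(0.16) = -0.17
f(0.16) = -0.26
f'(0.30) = 0.04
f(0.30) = -0.27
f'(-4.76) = 1.43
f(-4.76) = -6.07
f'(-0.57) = 0.37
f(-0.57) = -0.17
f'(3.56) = 1.46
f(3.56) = 3.93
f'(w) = (-12*w - 1)*(8*w^3 - 3*w - 2)/(6*w^2 + w + 9)^2 + (24*w^2 - 3)/(6*w^2 + w + 9)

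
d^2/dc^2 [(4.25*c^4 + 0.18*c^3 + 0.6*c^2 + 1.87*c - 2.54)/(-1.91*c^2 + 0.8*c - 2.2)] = (-31.00885*c^6 + 38.964*c^5 - 123.471*c^4 + 105.484826*c^3 - 174.214956*c^2 + 18.63252*c - 30.48536)/(6.967871*c^6 - 8.75544*c^5 + 27.74466*c^4 - 20.6816*c^3 + 31.9572*c^2 - 11.616*c + 10.648)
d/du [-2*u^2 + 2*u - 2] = 2 - 4*u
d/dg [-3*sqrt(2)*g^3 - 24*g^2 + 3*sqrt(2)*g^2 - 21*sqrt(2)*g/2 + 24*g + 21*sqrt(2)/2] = -9*sqrt(2)*g^2 - 48*g + 6*sqrt(2)*g - 21*sqrt(2)/2 + 24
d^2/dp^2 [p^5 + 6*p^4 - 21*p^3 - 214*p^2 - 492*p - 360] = 20*p^3 + 72*p^2 - 126*p - 428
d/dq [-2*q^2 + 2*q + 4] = 2 - 4*q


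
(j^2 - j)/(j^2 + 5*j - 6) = j/(j + 6)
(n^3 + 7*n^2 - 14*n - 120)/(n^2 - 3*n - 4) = (n^2 + 11*n + 30)/(n + 1)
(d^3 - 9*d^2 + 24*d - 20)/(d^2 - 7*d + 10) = d - 2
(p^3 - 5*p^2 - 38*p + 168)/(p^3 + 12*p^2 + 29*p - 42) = (p^2 - 11*p + 28)/(p^2 + 6*p - 7)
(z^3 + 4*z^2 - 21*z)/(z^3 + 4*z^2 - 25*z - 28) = z*(z - 3)/(z^2 - 3*z - 4)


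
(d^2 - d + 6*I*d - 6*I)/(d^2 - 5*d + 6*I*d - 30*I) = (d - 1)/(d - 5)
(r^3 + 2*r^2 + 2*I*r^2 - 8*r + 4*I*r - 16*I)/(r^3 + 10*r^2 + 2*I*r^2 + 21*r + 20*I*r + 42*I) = (r^2 + 2*r - 8)/(r^2 + 10*r + 21)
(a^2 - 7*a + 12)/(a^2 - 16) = (a - 3)/(a + 4)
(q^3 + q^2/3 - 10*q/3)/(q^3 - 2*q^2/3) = (3*q^2 + q - 10)/(q*(3*q - 2))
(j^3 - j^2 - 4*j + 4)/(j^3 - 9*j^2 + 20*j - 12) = (j + 2)/(j - 6)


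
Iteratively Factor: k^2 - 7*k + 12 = (k - 4)*(k - 3)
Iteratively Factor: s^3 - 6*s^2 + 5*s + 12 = (s - 4)*(s^2 - 2*s - 3) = (s - 4)*(s - 3)*(s + 1)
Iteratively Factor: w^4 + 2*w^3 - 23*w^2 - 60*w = (w - 5)*(w^3 + 7*w^2 + 12*w) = w*(w - 5)*(w^2 + 7*w + 12) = w*(w - 5)*(w + 4)*(w + 3)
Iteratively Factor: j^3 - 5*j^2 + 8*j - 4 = (j - 1)*(j^2 - 4*j + 4) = (j - 2)*(j - 1)*(j - 2)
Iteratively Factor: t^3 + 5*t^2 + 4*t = (t + 1)*(t^2 + 4*t) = (t + 1)*(t + 4)*(t)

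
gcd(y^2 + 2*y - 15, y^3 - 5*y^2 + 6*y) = y - 3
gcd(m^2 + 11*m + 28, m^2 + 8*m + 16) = m + 4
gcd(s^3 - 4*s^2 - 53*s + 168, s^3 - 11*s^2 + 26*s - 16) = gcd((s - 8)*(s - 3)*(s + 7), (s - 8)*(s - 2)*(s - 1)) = s - 8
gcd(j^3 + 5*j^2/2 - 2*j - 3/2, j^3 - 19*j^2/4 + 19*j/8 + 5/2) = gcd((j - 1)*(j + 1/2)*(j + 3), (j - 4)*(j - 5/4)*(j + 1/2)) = j + 1/2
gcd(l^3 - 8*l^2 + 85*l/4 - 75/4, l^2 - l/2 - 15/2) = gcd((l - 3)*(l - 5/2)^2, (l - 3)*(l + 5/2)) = l - 3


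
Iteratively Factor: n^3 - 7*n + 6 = (n + 3)*(n^2 - 3*n + 2) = (n - 1)*(n + 3)*(n - 2)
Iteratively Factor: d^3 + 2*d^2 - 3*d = (d)*(d^2 + 2*d - 3) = d*(d - 1)*(d + 3)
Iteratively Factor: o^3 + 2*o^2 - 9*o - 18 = (o - 3)*(o^2 + 5*o + 6) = (o - 3)*(o + 3)*(o + 2)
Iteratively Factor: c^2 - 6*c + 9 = (c - 3)*(c - 3)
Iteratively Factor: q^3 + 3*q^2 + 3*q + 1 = (q + 1)*(q^2 + 2*q + 1) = (q + 1)^2*(q + 1)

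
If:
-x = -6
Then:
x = 6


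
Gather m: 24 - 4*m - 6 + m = 18 - 3*m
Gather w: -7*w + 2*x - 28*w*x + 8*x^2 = w*(-28*x - 7) + 8*x^2 + 2*x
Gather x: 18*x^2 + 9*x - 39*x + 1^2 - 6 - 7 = 18*x^2 - 30*x - 12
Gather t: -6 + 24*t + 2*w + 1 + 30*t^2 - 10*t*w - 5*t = 30*t^2 + t*(19 - 10*w) + 2*w - 5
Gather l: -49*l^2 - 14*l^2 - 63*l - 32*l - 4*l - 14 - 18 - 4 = -63*l^2 - 99*l - 36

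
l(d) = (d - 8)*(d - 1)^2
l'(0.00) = 17.00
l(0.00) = -8.00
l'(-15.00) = 992.00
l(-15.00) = -5888.00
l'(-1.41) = 51.16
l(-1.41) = -54.65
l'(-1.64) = 57.87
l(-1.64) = -67.19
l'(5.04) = -7.60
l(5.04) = -48.31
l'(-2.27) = 77.86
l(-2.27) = -109.82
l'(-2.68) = 92.15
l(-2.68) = -144.63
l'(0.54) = 7.07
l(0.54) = -1.58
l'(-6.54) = 276.11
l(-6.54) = -826.62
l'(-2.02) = 69.64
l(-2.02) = -91.39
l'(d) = (d - 8)*(2*d - 2) + (d - 1)^2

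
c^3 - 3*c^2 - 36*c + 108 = (c - 6)*(c - 3)*(c + 6)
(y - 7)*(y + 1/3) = y^2 - 20*y/3 - 7/3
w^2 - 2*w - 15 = (w - 5)*(w + 3)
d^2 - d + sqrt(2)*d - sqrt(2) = (d - 1)*(d + sqrt(2))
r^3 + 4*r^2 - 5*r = r*(r - 1)*(r + 5)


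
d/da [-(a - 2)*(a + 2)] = -2*a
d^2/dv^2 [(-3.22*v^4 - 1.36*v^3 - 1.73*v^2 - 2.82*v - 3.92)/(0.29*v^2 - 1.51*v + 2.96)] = (-0.541604*v^6 + 8.46022799999999*v^5 - 60.63582*v^4 + 224.41731*v^3 - 295.144128*v^2 - 46.67112*v - 66.669808)/(0.024389*v^6 - 0.380973*v^5 + 2.730495*v^4 - 11.220055*v^3 + 27.86988*v^2 - 39.690048*v + 25.934336)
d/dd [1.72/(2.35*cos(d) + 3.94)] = 4.042*sin(d)/(2.35*cos(d) + 3.94)^2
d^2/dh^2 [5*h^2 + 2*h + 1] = 10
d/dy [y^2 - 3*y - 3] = 2*y - 3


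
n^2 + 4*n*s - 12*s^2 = (n - 2*s)*(n + 6*s)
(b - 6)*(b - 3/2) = b^2 - 15*b/2 + 9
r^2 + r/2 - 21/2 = (r - 3)*(r + 7/2)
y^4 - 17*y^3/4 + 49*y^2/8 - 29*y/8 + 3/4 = (y - 2)*(y - 1)*(y - 3/4)*(y - 1/2)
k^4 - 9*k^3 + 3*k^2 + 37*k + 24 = (k - 8)*(k - 3)*(k + 1)^2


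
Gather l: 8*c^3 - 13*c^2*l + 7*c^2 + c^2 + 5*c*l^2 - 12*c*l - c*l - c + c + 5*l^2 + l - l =8*c^3 + 8*c^2 + l^2*(5*c + 5) + l*(-13*c^2 - 13*c)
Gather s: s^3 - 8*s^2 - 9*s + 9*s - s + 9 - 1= s^3 - 8*s^2 - s + 8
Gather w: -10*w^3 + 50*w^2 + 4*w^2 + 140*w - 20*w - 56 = -10*w^3 + 54*w^2 + 120*w - 56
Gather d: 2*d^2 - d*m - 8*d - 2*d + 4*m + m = 2*d^2 + d*(-m - 10) + 5*m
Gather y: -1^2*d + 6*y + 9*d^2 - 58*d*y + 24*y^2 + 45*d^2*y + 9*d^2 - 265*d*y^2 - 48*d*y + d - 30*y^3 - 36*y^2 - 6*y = 18*d^2 - 30*y^3 + y^2*(-265*d - 12) + y*(45*d^2 - 106*d)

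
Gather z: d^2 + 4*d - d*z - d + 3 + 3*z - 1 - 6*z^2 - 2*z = d^2 + 3*d - 6*z^2 + z*(1 - d) + 2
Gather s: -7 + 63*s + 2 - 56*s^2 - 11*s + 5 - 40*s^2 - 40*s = -96*s^2 + 12*s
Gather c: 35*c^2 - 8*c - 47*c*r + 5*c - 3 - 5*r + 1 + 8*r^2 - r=35*c^2 + c*(-47*r - 3) + 8*r^2 - 6*r - 2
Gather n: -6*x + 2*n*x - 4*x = 2*n*x - 10*x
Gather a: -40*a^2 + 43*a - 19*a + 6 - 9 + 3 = -40*a^2 + 24*a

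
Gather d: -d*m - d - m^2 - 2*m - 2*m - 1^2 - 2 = d*(-m - 1) - m^2 - 4*m - 3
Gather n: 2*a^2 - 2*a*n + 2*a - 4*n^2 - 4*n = 2*a^2 + 2*a - 4*n^2 + n*(-2*a - 4)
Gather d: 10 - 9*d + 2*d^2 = 2*d^2 - 9*d + 10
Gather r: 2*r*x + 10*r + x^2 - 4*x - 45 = r*(2*x + 10) + x^2 - 4*x - 45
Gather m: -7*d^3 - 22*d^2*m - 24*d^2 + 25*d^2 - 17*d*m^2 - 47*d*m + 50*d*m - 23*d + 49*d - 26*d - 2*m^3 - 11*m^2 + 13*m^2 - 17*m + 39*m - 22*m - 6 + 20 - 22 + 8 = -7*d^3 + d^2 - 2*m^3 + m^2*(2 - 17*d) + m*(-22*d^2 + 3*d)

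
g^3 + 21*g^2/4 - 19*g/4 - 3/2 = (g - 1)*(g + 1/4)*(g + 6)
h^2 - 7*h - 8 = (h - 8)*(h + 1)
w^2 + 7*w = w*(w + 7)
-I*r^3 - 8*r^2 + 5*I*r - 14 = (r - 7*I)*(r - 2*I)*(-I*r + 1)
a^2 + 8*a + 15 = (a + 3)*(a + 5)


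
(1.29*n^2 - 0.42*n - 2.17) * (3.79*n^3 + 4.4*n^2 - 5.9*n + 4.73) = 4.8891*n^5 + 4.0842*n^4 - 17.6833*n^3 - 0.968299999999999*n^2 + 10.8164*n - 10.2641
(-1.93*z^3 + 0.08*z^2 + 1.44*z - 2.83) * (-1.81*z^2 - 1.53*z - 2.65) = 3.4933*z^5 + 2.8081*z^4 + 2.3857*z^3 + 2.7071*z^2 + 0.5139*z + 7.4995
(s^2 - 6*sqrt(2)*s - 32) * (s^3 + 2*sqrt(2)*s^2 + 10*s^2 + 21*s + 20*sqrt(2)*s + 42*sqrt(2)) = s^5 - 4*sqrt(2)*s^4 + 10*s^4 - 40*sqrt(2)*s^3 - 35*s^3 - 560*s^2 - 148*sqrt(2)*s^2 - 1176*s - 640*sqrt(2)*s - 1344*sqrt(2)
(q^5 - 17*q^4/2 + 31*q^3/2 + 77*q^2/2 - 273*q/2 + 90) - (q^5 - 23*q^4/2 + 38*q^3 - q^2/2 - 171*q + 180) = 3*q^4 - 45*q^3/2 + 39*q^2 + 69*q/2 - 90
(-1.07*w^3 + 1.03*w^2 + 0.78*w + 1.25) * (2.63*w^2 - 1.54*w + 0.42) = -2.8141*w^5 + 4.3567*w^4 + 0.0158*w^3 + 2.5189*w^2 - 1.5974*w + 0.525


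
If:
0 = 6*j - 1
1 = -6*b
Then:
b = -1/6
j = 1/6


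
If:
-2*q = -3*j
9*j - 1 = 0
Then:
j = 1/9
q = 1/6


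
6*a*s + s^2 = s*(6*a + s)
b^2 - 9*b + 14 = (b - 7)*(b - 2)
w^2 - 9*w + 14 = (w - 7)*(w - 2)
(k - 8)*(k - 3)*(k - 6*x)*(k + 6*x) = k^4 - 11*k^3 - 36*k^2*x^2 + 24*k^2 + 396*k*x^2 - 864*x^2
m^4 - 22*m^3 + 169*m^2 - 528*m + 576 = (m - 8)^2*(m - 3)^2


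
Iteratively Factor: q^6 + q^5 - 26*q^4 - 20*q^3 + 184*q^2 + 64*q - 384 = (q + 4)*(q^5 - 3*q^4 - 14*q^3 + 36*q^2 + 40*q - 96) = (q - 2)*(q + 4)*(q^4 - q^3 - 16*q^2 + 4*q + 48) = (q - 2)*(q + 3)*(q + 4)*(q^3 - 4*q^2 - 4*q + 16) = (q - 2)^2*(q + 3)*(q + 4)*(q^2 - 2*q - 8) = (q - 4)*(q - 2)^2*(q + 3)*(q + 4)*(q + 2)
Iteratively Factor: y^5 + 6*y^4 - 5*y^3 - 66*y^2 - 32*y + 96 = (y + 2)*(y^4 + 4*y^3 - 13*y^2 - 40*y + 48) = (y - 3)*(y + 2)*(y^3 + 7*y^2 + 8*y - 16) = (y - 3)*(y + 2)*(y + 4)*(y^2 + 3*y - 4) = (y - 3)*(y - 1)*(y + 2)*(y + 4)*(y + 4)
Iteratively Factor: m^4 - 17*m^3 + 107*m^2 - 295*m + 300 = (m - 5)*(m^3 - 12*m^2 + 47*m - 60) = (m - 5)^2*(m^2 - 7*m + 12) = (m - 5)^2*(m - 3)*(m - 4)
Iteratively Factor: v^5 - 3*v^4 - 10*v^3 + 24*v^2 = (v - 2)*(v^4 - v^3 - 12*v^2) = v*(v - 2)*(v^3 - v^2 - 12*v) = v^2*(v - 2)*(v^2 - v - 12) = v^2*(v - 2)*(v + 3)*(v - 4)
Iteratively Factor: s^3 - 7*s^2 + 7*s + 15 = (s + 1)*(s^2 - 8*s + 15) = (s - 5)*(s + 1)*(s - 3)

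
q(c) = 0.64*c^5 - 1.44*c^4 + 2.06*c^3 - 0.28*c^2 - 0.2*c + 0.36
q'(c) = 3.2*c^4 - 5.76*c^3 + 6.18*c^2 - 0.56*c - 0.2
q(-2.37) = -121.45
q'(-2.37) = 213.48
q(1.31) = 2.48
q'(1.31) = 6.15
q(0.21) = 0.32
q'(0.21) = -0.09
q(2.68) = 51.66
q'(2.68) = 96.89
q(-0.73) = -0.99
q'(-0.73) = 6.65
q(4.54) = 809.09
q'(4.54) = 945.12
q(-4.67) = -2321.08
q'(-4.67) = 2245.85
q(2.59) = 43.55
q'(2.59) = 83.73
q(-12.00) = -192709.56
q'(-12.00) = 77204.92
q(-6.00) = -7296.36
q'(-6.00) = 5617.00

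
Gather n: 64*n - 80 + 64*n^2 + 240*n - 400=64*n^2 + 304*n - 480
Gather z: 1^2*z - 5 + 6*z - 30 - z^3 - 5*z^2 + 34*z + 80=-z^3 - 5*z^2 + 41*z + 45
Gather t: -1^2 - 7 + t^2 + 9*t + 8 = t^2 + 9*t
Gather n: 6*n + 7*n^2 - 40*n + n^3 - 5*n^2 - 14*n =n^3 + 2*n^2 - 48*n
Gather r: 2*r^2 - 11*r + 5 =2*r^2 - 11*r + 5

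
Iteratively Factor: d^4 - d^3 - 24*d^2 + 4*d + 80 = (d + 4)*(d^3 - 5*d^2 - 4*d + 20) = (d - 5)*(d + 4)*(d^2 - 4) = (d - 5)*(d - 2)*(d + 4)*(d + 2)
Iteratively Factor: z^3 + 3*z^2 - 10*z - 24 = (z + 2)*(z^2 + z - 12) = (z - 3)*(z + 2)*(z + 4)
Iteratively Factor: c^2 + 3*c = (c)*(c + 3)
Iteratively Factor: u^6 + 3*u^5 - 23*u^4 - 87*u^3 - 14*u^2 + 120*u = (u - 5)*(u^5 + 8*u^4 + 17*u^3 - 2*u^2 - 24*u) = (u - 5)*(u + 3)*(u^4 + 5*u^3 + 2*u^2 - 8*u) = (u - 5)*(u - 1)*(u + 3)*(u^3 + 6*u^2 + 8*u) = (u - 5)*(u - 1)*(u + 3)*(u + 4)*(u^2 + 2*u) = (u - 5)*(u - 1)*(u + 2)*(u + 3)*(u + 4)*(u)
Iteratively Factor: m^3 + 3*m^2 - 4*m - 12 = (m + 2)*(m^2 + m - 6) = (m + 2)*(m + 3)*(m - 2)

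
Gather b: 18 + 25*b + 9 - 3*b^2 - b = -3*b^2 + 24*b + 27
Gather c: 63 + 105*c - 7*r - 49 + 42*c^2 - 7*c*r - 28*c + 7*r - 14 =42*c^2 + c*(77 - 7*r)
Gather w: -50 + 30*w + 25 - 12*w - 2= 18*w - 27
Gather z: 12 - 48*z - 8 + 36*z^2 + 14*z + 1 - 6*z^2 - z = 30*z^2 - 35*z + 5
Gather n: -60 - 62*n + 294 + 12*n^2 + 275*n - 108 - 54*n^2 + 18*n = -42*n^2 + 231*n + 126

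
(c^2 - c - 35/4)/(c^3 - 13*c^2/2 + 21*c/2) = (c + 5/2)/(c*(c - 3))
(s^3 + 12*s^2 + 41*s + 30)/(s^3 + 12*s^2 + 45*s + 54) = (s^2 + 6*s + 5)/(s^2 + 6*s + 9)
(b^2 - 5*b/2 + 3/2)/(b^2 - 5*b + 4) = (b - 3/2)/(b - 4)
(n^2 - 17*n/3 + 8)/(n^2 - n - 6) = (n - 8/3)/(n + 2)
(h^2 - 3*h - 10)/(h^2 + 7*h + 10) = (h - 5)/(h + 5)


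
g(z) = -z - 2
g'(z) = -1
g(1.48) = -3.48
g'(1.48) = -1.00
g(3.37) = -5.37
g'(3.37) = -1.00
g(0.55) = -2.55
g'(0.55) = -1.00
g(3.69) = -5.69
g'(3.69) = -1.00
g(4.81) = -6.81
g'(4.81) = -1.00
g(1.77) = -3.77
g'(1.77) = -1.00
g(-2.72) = 0.72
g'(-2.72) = -1.00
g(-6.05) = 4.05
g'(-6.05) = -1.00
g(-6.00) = 4.00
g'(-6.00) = -1.00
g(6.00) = -8.00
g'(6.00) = -1.00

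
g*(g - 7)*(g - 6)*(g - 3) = g^4 - 16*g^3 + 81*g^2 - 126*g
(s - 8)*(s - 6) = s^2 - 14*s + 48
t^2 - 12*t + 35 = (t - 7)*(t - 5)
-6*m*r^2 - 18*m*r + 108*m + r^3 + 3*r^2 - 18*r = (-6*m + r)*(r - 3)*(r + 6)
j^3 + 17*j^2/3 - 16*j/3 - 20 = (j - 2)*(j + 5/3)*(j + 6)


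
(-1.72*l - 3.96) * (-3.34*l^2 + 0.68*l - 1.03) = 5.7448*l^3 + 12.0568*l^2 - 0.9212*l + 4.0788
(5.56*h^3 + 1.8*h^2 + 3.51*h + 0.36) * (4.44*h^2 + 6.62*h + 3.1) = 24.6864*h^5 + 44.7992*h^4 + 44.7364*h^3 + 30.4146*h^2 + 13.2642*h + 1.116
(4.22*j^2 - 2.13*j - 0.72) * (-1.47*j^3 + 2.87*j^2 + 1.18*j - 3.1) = -6.2034*j^5 + 15.2425*j^4 - 0.0751000000000008*j^3 - 17.6618*j^2 + 5.7534*j + 2.232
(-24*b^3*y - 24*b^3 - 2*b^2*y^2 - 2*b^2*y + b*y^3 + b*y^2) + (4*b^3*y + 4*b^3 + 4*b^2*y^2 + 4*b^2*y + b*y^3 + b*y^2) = -20*b^3*y - 20*b^3 + 2*b^2*y^2 + 2*b^2*y + 2*b*y^3 + 2*b*y^2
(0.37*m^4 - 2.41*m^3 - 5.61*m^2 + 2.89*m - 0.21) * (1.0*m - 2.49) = 0.37*m^5 - 3.3313*m^4 + 0.3909*m^3 + 16.8589*m^2 - 7.4061*m + 0.5229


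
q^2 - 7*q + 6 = (q - 6)*(q - 1)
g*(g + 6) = g^2 + 6*g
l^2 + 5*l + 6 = (l + 2)*(l + 3)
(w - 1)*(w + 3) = w^2 + 2*w - 3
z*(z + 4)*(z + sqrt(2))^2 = z^4 + 2*sqrt(2)*z^3 + 4*z^3 + 2*z^2 + 8*sqrt(2)*z^2 + 8*z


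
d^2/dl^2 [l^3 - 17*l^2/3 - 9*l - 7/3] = 6*l - 34/3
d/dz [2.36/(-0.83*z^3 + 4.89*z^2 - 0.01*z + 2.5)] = (5.8764*z^2 - 23.0808*z + 0.0236)/(0.83*z^3 - 4.89*z^2 + 0.01*z - 2.5)^2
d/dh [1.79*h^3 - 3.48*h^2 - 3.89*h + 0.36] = 5.37*h^2 - 6.96*h - 3.89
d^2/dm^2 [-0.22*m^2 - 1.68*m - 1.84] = -0.440000000000000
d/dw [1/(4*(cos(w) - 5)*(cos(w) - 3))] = (cos(w) - 4)*sin(w)/(2*(cos(w) - 5)^2*(cos(w) - 3)^2)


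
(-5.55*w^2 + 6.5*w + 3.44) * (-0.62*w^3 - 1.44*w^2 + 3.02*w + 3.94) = 3.441*w^5 + 3.962*w^4 - 28.2538*w^3 - 7.1906*w^2 + 35.9988*w + 13.5536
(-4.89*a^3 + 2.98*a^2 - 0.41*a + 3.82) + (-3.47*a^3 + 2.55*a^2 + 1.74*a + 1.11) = -8.36*a^3 + 5.53*a^2 + 1.33*a + 4.93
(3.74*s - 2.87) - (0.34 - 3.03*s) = 6.77*s - 3.21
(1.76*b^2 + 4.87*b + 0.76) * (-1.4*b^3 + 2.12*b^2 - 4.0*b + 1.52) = -2.464*b^5 - 3.0868*b^4 + 2.2204*b^3 - 15.1936*b^2 + 4.3624*b + 1.1552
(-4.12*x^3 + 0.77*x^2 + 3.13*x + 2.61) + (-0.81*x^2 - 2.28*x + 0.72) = -4.12*x^3 - 0.04*x^2 + 0.85*x + 3.33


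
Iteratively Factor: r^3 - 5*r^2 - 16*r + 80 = (r + 4)*(r^2 - 9*r + 20) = (r - 4)*(r + 4)*(r - 5)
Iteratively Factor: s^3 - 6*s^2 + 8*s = (s - 2)*(s^2 - 4*s) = (s - 4)*(s - 2)*(s)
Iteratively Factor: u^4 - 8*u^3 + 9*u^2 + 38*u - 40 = (u - 1)*(u^3 - 7*u^2 + 2*u + 40) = (u - 5)*(u - 1)*(u^2 - 2*u - 8) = (u - 5)*(u - 1)*(u + 2)*(u - 4)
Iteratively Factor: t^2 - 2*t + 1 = (t - 1)*(t - 1)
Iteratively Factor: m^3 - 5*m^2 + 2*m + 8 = (m + 1)*(m^2 - 6*m + 8) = (m - 2)*(m + 1)*(m - 4)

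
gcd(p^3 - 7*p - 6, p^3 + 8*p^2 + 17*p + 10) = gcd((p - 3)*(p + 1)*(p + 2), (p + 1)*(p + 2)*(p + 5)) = p^2 + 3*p + 2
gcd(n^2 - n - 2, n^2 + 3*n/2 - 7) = n - 2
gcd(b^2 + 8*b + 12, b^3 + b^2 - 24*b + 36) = b + 6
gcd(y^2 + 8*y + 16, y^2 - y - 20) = y + 4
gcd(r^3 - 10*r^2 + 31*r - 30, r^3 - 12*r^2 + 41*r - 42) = r^2 - 5*r + 6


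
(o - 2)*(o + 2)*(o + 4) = o^3 + 4*o^2 - 4*o - 16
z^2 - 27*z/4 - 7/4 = (z - 7)*(z + 1/4)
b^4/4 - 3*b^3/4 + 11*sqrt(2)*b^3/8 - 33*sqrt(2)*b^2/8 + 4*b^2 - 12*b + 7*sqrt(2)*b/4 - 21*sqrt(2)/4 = (b/2 + sqrt(2)/2)^2*(b - 3)*(b + 7*sqrt(2)/2)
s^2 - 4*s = s*(s - 4)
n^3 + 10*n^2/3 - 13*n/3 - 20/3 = (n - 5/3)*(n + 1)*(n + 4)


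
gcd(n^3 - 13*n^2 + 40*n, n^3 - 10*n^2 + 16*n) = n^2 - 8*n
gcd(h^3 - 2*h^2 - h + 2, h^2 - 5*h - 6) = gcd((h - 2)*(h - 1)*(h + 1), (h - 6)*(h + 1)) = h + 1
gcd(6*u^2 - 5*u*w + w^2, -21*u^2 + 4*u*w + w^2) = 3*u - w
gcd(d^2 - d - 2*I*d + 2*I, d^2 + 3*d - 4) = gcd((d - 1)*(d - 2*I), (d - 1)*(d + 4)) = d - 1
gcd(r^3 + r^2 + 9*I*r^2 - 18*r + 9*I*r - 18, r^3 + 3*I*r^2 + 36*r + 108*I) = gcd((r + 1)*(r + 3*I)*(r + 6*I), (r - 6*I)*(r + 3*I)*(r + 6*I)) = r^2 + 9*I*r - 18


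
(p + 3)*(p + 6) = p^2 + 9*p + 18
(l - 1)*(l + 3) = l^2 + 2*l - 3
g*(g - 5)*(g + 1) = g^3 - 4*g^2 - 5*g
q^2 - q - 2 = (q - 2)*(q + 1)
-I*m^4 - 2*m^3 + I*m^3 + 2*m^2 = m^2*(m - 2*I)*(-I*m + I)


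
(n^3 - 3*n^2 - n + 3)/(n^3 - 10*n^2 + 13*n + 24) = (n - 1)/(n - 8)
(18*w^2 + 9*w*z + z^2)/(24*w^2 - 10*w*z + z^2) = (18*w^2 + 9*w*z + z^2)/(24*w^2 - 10*w*z + z^2)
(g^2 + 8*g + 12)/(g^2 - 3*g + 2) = (g^2 + 8*g + 12)/(g^2 - 3*g + 2)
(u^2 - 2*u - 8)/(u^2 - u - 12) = (u + 2)/(u + 3)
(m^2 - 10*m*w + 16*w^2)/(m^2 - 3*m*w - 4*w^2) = (-m^2 + 10*m*w - 16*w^2)/(-m^2 + 3*m*w + 4*w^2)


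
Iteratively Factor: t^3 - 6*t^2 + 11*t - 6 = (t - 2)*(t^2 - 4*t + 3) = (t - 2)*(t - 1)*(t - 3)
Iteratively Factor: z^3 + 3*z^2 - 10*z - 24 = (z + 2)*(z^2 + z - 12) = (z - 3)*(z + 2)*(z + 4)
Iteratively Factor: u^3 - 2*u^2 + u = (u)*(u^2 - 2*u + 1) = u*(u - 1)*(u - 1)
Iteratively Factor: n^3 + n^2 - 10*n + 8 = (n - 2)*(n^2 + 3*n - 4) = (n - 2)*(n + 4)*(n - 1)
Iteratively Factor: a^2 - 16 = (a - 4)*(a + 4)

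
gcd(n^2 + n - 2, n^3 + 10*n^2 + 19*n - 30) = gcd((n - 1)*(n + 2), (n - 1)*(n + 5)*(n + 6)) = n - 1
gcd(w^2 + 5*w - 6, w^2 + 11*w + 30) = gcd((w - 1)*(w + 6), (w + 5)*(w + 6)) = w + 6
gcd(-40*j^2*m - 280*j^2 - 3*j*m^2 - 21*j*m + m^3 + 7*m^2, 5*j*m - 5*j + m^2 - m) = 5*j + m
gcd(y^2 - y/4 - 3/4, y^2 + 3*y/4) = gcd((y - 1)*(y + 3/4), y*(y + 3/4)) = y + 3/4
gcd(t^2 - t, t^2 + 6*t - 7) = t - 1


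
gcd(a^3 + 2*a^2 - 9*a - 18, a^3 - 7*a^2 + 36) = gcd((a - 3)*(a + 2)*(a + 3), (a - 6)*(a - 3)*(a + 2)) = a^2 - a - 6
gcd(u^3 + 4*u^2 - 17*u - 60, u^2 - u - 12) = u^2 - u - 12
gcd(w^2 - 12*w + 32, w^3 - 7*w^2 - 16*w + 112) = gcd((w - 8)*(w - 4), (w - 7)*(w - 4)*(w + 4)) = w - 4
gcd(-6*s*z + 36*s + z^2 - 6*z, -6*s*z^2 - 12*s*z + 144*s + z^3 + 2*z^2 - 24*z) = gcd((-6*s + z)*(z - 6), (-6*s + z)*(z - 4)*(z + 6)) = -6*s + z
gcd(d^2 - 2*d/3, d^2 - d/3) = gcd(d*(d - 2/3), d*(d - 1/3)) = d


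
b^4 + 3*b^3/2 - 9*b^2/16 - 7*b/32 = b*(b - 1/2)*(b + 1/4)*(b + 7/4)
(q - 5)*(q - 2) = q^2 - 7*q + 10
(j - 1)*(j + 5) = j^2 + 4*j - 5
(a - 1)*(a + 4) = a^2 + 3*a - 4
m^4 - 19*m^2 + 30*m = m*(m - 3)*(m - 2)*(m + 5)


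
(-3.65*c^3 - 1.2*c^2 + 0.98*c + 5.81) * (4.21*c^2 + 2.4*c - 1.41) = -15.3665*c^5 - 13.812*c^4 + 6.3923*c^3 + 28.5041*c^2 + 12.5622*c - 8.1921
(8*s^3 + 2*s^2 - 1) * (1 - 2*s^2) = -16*s^5 - 4*s^4 + 8*s^3 + 4*s^2 - 1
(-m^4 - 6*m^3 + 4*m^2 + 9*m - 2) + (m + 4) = -m^4 - 6*m^3 + 4*m^2 + 10*m + 2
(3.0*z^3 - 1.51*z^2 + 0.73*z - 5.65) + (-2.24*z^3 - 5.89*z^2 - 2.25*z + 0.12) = 0.76*z^3 - 7.4*z^2 - 1.52*z - 5.53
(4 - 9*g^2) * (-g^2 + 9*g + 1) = 9*g^4 - 81*g^3 - 13*g^2 + 36*g + 4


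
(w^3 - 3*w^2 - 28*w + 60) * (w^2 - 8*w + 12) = w^5 - 11*w^4 + 8*w^3 + 248*w^2 - 816*w + 720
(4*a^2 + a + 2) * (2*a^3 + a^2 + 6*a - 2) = 8*a^5 + 6*a^4 + 29*a^3 + 10*a - 4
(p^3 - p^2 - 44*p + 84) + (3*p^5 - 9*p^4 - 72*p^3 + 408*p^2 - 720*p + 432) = 3*p^5 - 9*p^4 - 71*p^3 + 407*p^2 - 764*p + 516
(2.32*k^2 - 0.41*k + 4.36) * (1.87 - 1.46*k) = -3.3872*k^3 + 4.937*k^2 - 7.1323*k + 8.1532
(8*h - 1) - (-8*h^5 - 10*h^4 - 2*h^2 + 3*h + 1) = 8*h^5 + 10*h^4 + 2*h^2 + 5*h - 2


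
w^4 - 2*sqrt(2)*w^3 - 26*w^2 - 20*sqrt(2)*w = w*(w - 5*sqrt(2))*(w + sqrt(2))*(w + 2*sqrt(2))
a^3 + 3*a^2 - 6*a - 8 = (a - 2)*(a + 1)*(a + 4)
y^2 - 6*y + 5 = (y - 5)*(y - 1)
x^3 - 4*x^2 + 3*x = x*(x - 3)*(x - 1)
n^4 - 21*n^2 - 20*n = n*(n - 5)*(n + 1)*(n + 4)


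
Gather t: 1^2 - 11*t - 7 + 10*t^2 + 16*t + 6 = 10*t^2 + 5*t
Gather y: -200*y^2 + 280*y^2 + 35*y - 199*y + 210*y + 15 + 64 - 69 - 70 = 80*y^2 + 46*y - 60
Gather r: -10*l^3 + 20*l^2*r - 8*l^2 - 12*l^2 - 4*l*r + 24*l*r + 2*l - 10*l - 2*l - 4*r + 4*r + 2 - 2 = -10*l^3 - 20*l^2 - 10*l + r*(20*l^2 + 20*l)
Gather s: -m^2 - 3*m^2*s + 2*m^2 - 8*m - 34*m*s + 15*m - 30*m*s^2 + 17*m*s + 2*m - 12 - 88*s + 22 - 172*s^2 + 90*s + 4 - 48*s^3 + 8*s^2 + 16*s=m^2 + 9*m - 48*s^3 + s^2*(-30*m - 164) + s*(-3*m^2 - 17*m + 18) + 14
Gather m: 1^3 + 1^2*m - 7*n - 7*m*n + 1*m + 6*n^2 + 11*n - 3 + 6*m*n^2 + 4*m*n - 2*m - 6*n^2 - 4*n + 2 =m*(6*n^2 - 3*n)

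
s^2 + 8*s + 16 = (s + 4)^2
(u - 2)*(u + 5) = u^2 + 3*u - 10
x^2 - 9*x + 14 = (x - 7)*(x - 2)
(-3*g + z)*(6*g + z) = -18*g^2 + 3*g*z + z^2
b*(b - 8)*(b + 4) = b^3 - 4*b^2 - 32*b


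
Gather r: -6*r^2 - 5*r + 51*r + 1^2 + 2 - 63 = -6*r^2 + 46*r - 60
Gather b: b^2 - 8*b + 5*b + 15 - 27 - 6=b^2 - 3*b - 18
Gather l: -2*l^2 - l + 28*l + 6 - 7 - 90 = -2*l^2 + 27*l - 91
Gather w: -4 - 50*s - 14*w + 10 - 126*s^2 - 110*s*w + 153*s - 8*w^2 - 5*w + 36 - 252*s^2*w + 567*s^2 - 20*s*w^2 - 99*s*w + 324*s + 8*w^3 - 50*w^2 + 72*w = 441*s^2 + 427*s + 8*w^3 + w^2*(-20*s - 58) + w*(-252*s^2 - 209*s + 53) + 42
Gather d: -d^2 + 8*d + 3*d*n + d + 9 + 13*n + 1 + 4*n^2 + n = -d^2 + d*(3*n + 9) + 4*n^2 + 14*n + 10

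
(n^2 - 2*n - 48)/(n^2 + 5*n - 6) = (n - 8)/(n - 1)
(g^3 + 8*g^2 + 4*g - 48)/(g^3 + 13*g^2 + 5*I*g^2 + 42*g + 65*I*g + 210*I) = (g^2 + 2*g - 8)/(g^2 + g*(7 + 5*I) + 35*I)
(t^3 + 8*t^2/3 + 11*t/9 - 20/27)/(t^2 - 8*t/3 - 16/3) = (9*t^2 + 12*t - 5)/(9*(t - 4))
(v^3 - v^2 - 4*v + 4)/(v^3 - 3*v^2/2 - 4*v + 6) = 2*(v - 1)/(2*v - 3)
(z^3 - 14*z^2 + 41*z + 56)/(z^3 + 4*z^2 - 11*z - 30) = (z^3 - 14*z^2 + 41*z + 56)/(z^3 + 4*z^2 - 11*z - 30)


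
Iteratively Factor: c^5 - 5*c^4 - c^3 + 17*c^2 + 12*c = (c - 3)*(c^4 - 2*c^3 - 7*c^2 - 4*c) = (c - 4)*(c - 3)*(c^3 + 2*c^2 + c) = c*(c - 4)*(c - 3)*(c^2 + 2*c + 1) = c*(c - 4)*(c - 3)*(c + 1)*(c + 1)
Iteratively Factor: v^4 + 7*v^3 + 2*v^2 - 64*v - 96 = (v + 2)*(v^3 + 5*v^2 - 8*v - 48) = (v + 2)*(v + 4)*(v^2 + v - 12) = (v - 3)*(v + 2)*(v + 4)*(v + 4)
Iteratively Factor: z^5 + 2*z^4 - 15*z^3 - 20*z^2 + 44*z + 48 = (z + 4)*(z^4 - 2*z^3 - 7*z^2 + 8*z + 12) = (z - 3)*(z + 4)*(z^3 + z^2 - 4*z - 4) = (z - 3)*(z + 1)*(z + 4)*(z^2 - 4) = (z - 3)*(z + 1)*(z + 2)*(z + 4)*(z - 2)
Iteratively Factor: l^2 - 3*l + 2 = (l - 1)*(l - 2)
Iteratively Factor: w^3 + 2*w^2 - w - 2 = (w + 1)*(w^2 + w - 2) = (w + 1)*(w + 2)*(w - 1)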